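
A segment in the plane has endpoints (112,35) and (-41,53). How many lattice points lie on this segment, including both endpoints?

The number of lattice points on a segment between lattice points is gcd(|Δx|,|Δy|) + 1 = gcd(153,18) + 1 = 9 + 1 = 10.

10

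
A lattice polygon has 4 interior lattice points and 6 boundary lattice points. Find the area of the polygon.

Pick's theorem states A = I + B/2 − 1, so A = 4 + 6/2 − 1 = 6.

6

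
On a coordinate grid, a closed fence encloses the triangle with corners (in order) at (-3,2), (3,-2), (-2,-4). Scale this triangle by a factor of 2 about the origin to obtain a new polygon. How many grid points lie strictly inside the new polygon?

By the shoelace formula, twice the signed area is |((-3)·(-2) − 3·2) + (3·(-4) − (-2)·(-2)) + ((-2)·2 − (-3)·(-4))| = 32, so the area is 16.
Summing gcd(|Δx|,|Δy|) over the edges gives the boundary count: gcd(6,4) + gcd(5,2) + gcd(1,6) = 2+1+1 = 4.
Scaling by 2 multiplies the area by 2² = 4 (so the new area is 64) and multiplies the boundary lattice-point count by 2, giving 8.
By Pick's theorem, the interior count of the dilated polygon is 64 − 8/2 + 1 = 61.

61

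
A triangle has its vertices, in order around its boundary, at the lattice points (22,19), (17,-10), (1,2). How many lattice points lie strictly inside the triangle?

By the shoelace formula, twice the signed area is |(22·(-10) − 17·19) + (17·2 − 1·(-10)) + (1·19 − 22·2)| = 524, so the area is 262.
Along each edge there are gcd(|Δx|,|Δy|)+1 lattice points, so counting each shared vertex once the boundary has gcd(5,29) + gcd(16,12) + gcd(21,17) = 1+4+1 = 6.
Pick's theorem gives I = A − B/2 + 1 = 262 − 6/2 + 1 = 260.

260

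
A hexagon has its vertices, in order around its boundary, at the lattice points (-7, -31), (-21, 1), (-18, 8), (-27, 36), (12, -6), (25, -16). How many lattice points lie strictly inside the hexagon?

Using the shoelace formula, 2A = |((-7)·1 − (-21)·(-31)) + ((-21)·8 − (-18)·1) + ((-18)·36 − (-27)·8) + ((-27)·(-6) − 12·36) + (12·(-16) − 25·(-6)) + (25·(-31) − (-7)·(-16))| = 2439, so the area is 2439/2.
The number of boundary lattice points is Σ gcd(|Δx|,|Δy|) = gcd(14,32) + gcd(3,7) + gcd(9,28) + gcd(39,42) + gcd(13,10) + gcd(32,15) = 2+1+1+3+1+1 = 9.
By Pick's theorem A = I + B/2 − 1, so I = 2439/2 − 9/2 + 1 = 1216.

1216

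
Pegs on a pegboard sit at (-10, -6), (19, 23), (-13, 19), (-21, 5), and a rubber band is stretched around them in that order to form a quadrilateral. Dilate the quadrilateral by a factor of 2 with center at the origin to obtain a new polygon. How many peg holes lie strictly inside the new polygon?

By the shoelace formula, twice the signed area is |((-10)·23 − 19·(-6)) + (19·19 − (-13)·23) + ((-13)·5 − (-21)·19) + ((-21)·(-6) − (-10)·5)| = 1054, so the area is 527.
Summing gcd(|Δx|,|Δy|) over the edges gives the boundary count: gcd(29,29) + gcd(32,4) + gcd(8,14) + gcd(11,11) = 29+4+2+11 = 46.
Scaling by 2 multiplies the area by 2² = 4 (so the new area is 2108) and multiplies the boundary lattice-point count by 2, giving 92.
By Pick's theorem, the interior count of the dilated polygon is 2108 − 92/2 + 1 = 2063.

2063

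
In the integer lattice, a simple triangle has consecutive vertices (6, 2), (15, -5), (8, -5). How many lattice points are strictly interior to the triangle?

21

The shoelace formula gives twice the area as |(6·(-5) − 15·2) + (15·(-5) − 8·(-5)) + (8·2 − 6·(-5))| = 49, so the area is 24.5.
The number of boundary lattice points is Σ gcd(|Δx|,|Δy|) = gcd(9,7) + gcd(7,0) + gcd(2,7) = 1+7+1 = 9.
By Pick's theorem A = I + B/2 − 1, so I = 24.5 − 9/2 + 1 = 21.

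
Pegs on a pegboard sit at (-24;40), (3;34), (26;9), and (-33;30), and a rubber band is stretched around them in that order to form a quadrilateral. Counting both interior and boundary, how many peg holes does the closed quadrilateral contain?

The shoelace formula gives twice the area as |((-24)·34 − 3·40) + (3·9 − 26·34) + (26·30 − (-33)·9) + ((-33)·40 − (-24)·30)| = 1316, so the area is 658.
Summing gcd(|Δx|,|Δy|) over the edges gives the boundary count: gcd(27,6) + gcd(23,25) + gcd(59,21) + gcd(9,10) = 3+1+1+1 = 6.
Pick's theorem gives I = A − B/2 + 1 = 658 − 6/2 + 1 = 656, so the closed region contains I + B = 656 + 6 = 662 lattice points.

662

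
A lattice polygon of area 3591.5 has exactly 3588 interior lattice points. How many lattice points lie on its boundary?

9

Pick's theorem gives A = I + B/2 − 1, so B = 2(A − I + 1) = 2(3591.5 − 3588 + 1) = 9.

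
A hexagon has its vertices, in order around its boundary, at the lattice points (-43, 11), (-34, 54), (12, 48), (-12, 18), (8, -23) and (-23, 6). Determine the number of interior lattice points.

1883

The shoelace formula gives twice the area as |((-43)·54 − (-34)·11) + ((-34)·48 − 12·54) + (12·18 − (-12)·48) + ((-12)·(-23) − 8·18) + (8·6 − (-23)·(-23)) + ((-23)·11 − (-43)·6)| = 3780, so the area is 1890.
The number of boundary lattice points is Σ gcd(|Δx|,|Δy|) = gcd(9,43) + gcd(46,6) + gcd(24,30) + gcd(20,41) + gcd(31,29) + gcd(20,5) = 1+2+6+1+1+5 = 16.
Pick's theorem gives I = A − B/2 + 1 = 1890 − 16/2 + 1 = 1883.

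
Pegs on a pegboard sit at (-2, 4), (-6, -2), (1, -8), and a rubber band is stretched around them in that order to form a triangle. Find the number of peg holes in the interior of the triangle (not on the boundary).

31

By the shoelace formula, twice the signed area is |[(-2)·(-2) − (-6)·4] + [(-6)·(-8) − 1·(-2)] + [1·4 − (-2)·(-8)]| = 66, so the area is 33.
The number of boundary lattice points is Σ gcd(|Δx|,|Δy|) = gcd(4,6) + gcd(7,6) + gcd(3,12) = 2+1+3 = 6.
By Pick's theorem A = I + B/2 − 1, so I = 33 − 6/2 + 1 = 31.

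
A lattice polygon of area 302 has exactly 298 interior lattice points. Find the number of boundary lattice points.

10

Pick's theorem gives A = I + B/2 − 1, so B = 2(A − I + 1) = 2(302 − 298 + 1) = 10.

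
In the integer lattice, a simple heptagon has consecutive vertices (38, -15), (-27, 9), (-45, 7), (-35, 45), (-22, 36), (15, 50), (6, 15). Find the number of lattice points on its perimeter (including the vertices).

10

Along each edge there are gcd(|Δx|,|Δy|)+1 lattice points, so counting each shared vertex once the boundary has gcd(65,24) + gcd(18,2) + gcd(10,38) + gcd(13,9) + gcd(37,14) + gcd(9,35) + gcd(32,30) = 1+2+2+1+1+1+2 = 10.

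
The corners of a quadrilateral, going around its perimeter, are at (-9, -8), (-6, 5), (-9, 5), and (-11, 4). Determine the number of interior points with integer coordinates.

30

By the shoelace formula, twice the signed area is |[(-9)·5 − (-6)·(-8)] + [(-6)·5 − (-9)·5] + [(-9)·4 − (-11)·5] + [(-11)·(-8) − (-9)·4]| = 65, so the area is 32.5.
The number of boundary lattice points is Σ gcd(|Δx|,|Δy|) = gcd(3,13) + gcd(3,0) + gcd(2,1) + gcd(2,12) = 1+3+1+2 = 7.
Pick's theorem gives I = A − B/2 + 1 = 32.5 − 7/2 + 1 = 30.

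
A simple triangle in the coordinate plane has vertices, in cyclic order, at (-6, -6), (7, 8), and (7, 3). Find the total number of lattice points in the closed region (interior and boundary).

By the shoelace formula, twice the signed area is |((-6)·8 − 7·(-6)) + (7·3 − 7·8) + (7·(-6) − (-6)·3)| = 65, so the area is 32.5.
Along each edge there are gcd(|Δx|,|Δy|)+1 lattice points, so counting each shared vertex once the boundary has gcd(13,14) + gcd(0,5) + gcd(13,9) = 1+5+1 = 7.
Pick's theorem gives I = A − B/2 + 1 = 32.5 − 7/2 + 1 = 30, so the closed region contains I + B = 30 + 7 = 37 lattice points.

37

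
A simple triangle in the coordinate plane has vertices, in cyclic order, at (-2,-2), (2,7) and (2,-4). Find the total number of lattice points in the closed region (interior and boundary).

Using the shoelace formula, 2A = |((-2)·7 − 2·(-2)) + (2·(-4) − 2·7) + (2·(-2) − (-2)·(-4))| = 44, so the area is 22.
Along each edge there are gcd(|Δx|,|Δy|)+1 lattice points, so counting each shared vertex once the boundary has gcd(4,9) + gcd(0,11) + gcd(4,2) = 1+11+2 = 14.
Pick's theorem gives I = A − B/2 + 1 = 22 − 14/2 + 1 = 16, so the closed region contains I + B = 16 + 14 = 30 lattice points.

30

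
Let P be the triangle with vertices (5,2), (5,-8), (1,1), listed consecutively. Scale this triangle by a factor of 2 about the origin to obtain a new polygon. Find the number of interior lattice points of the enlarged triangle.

Using the shoelace formula, 2A = |[5·(-8) − 5·2] + [5·1 − 1·(-8)] + [1·2 − 5·1]| = 40, so the area is 20.
The number of boundary lattice points is Σ gcd(|Δx|,|Δy|) = gcd(0,10) + gcd(4,9) + gcd(4,1) = 10+1+1 = 12.
Scaling by 2 multiplies the area by 2² = 4 (so the new area is 80) and multiplies the boundary lattice-point count by 2, giving 24.
By Pick's theorem, the interior count of the dilated polygon is 80 − 24/2 + 1 = 69.

69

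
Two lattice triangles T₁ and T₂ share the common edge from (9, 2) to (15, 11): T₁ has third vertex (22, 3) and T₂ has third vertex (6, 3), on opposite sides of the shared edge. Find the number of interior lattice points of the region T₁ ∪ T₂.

The union is the simple quadrilateral with vertices (9, 2), (22, 3), (15, 11), (6, 3) in order.
The shoelace formula gives twice the area as |(9·3 − 22·2) + (22·11 − 15·3) + (15·3 − 6·11) + (6·2 − 9·3)| = 144, so the area is 72.
The number of boundary lattice points is Σ gcd(|Δx|,|Δy|) = gcd(13,1) + gcd(7,8) + gcd(9,8) + gcd(3,1) = 1+1+1+1 = 4.
By Pick's theorem I = A − B/2 + 1 = 72 − 4/2 + 1 = 71.

71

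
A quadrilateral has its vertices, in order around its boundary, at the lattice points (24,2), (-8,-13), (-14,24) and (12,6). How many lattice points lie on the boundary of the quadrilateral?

8

Along each edge there are gcd(|Δx|,|Δy|)+1 lattice points, so counting each shared vertex once the boundary has gcd(32,15) + gcd(6,37) + gcd(26,18) + gcd(12,4) = 1+1+2+4 = 8.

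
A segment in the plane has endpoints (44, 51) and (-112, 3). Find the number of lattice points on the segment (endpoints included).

The number of lattice points on a segment between lattice points is gcd(|Δx|,|Δy|) + 1 = gcd(156,48) + 1 = 12 + 1 = 13.

13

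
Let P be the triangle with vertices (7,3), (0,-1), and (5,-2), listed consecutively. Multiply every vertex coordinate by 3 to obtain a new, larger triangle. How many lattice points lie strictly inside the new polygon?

118

Using the shoelace formula, 2A = |(7·(-1) − 0·3) + (0·(-2) − 5·(-1)) + (5·3 − 7·(-2))| = 27, so the area is 27/2.
Along each edge there are gcd(|Δx|,|Δy|)+1 lattice points, so counting each shared vertex once the boundary has gcd(7,4) + gcd(5,1) + gcd(2,5) = 1+1+1 = 3.
Scaling by 3 multiplies the area by 3² = 9 (so the new area is 243/2) and multiplies the boundary lattice-point count by 3, giving 9.
By Pick's theorem, the interior count of the dilated polygon is 243/2 − 9/2 + 1 = 118.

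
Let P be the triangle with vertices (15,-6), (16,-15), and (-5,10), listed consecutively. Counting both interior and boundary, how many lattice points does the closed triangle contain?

The shoelace formula gives twice the area as |[15·(-15) − 16·(-6)] + [16·10 − (-5)·(-15)] + [(-5)·(-6) − 15·10]| = 164, so the area is 82.
Summing gcd(|Δx|,|Δy|) over the edges gives the boundary count: gcd(1,9) + gcd(21,25) + gcd(20,16) = 1+1+4 = 6.
Pick's theorem gives I = A − B/2 + 1 = 82 − 6/2 + 1 = 80, so the closed region contains I + B = 80 + 6 = 86 lattice points.

86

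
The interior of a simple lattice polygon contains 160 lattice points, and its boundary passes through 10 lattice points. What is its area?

By Pick's theorem, A = I + B/2 − 1 = 160 + 10/2 − 1 = 164.

164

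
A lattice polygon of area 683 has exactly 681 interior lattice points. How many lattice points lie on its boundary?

Pick's theorem gives A = I + B/2 − 1, so B = 2(A − I + 1) = 2(683 − 681 + 1) = 6.

6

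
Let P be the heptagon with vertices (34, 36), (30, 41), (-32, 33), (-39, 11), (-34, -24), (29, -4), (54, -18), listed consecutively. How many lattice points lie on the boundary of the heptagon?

The number of boundary lattice points is Σ gcd(|Δx|,|Δy|) = gcd(4,5) + gcd(62,8) + gcd(7,22) + gcd(5,35) + gcd(63,20) + gcd(25,14) + gcd(20,54) = 1+2+1+5+1+1+2 = 13.

13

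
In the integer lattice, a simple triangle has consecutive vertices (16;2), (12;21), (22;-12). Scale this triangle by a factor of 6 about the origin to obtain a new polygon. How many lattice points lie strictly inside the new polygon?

By the shoelace formula, twice the signed area is |(16·21 − 12·2) + (12·(-12) − 22·21) + (22·2 − 16·(-12))| = 58, so the area is 29.
The number of boundary lattice points is Σ gcd(|Δx|,|Δy|) = gcd(4,19) + gcd(10,33) + gcd(6,14) = 1+1+2 = 4.
Scaling by 6 multiplies the area by 6² = 36 (so the new area is 1044) and multiplies the boundary lattice-point count by 6, giving 24.
By Pick's theorem, the interior count of the dilated polygon is 1044 − 24/2 + 1 = 1033.

1033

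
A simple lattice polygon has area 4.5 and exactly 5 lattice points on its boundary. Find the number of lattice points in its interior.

3

Pick's theorem A = I + B/2 − 1 rearranges to I = A − B/2 + 1 = 4.5 − 5/2 + 1 = 3.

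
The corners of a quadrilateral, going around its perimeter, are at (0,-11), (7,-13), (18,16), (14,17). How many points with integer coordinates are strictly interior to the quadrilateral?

168

Using the shoelace formula, 2A = |[0·(-13) − 7·(-11)] + [7·16 − 18·(-13)] + [18·17 − 14·16] + [14·(-11) − 0·17]| = 351, so the area is 175.5.
The number of boundary lattice points is Σ gcd(|Δx|,|Δy|) = gcd(7,2) + gcd(11,29) + gcd(4,1) + gcd(14,28) = 1+1+1+14 = 17.
Pick's theorem gives I = A − B/2 + 1 = 175.5 − 17/2 + 1 = 168.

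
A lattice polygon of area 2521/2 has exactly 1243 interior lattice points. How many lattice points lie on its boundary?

37

Pick's theorem gives A = I + B/2 − 1, so B = 2(A − I + 1) = 2(2521/2 − 1243 + 1) = 37.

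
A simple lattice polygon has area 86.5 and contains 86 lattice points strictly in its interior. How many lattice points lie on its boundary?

Pick's theorem gives A = I + B/2 − 1, so B = 2(A − I + 1) = 2(86.5 − 86 + 1) = 3.

3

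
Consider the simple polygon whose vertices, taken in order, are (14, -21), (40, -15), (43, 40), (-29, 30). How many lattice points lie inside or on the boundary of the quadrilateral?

The shoelace formula gives twice the area as |[14·(-15) − 40·(-21)] + [40·40 − 43·(-15)] + [43·30 − (-29)·40] + [(-29)·(-21) − 14·30]| = 5514, so the area is 2757.
Summing gcd(|Δx|,|Δy|) over the edges gives the boundary count: gcd(26,6) + gcd(3,55) + gcd(72,10) + gcd(43,51) = 2+1+2+1 = 6.
Pick's theorem gives I = A − B/2 + 1 = 2757 − 6/2 + 1 = 2755, so the closed region contains I + B = 2755 + 6 = 2761 lattice points.

2761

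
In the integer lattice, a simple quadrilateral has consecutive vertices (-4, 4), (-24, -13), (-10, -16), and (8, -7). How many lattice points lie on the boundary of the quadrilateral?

The number of boundary lattice points is Σ gcd(|Δx|,|Δy|) = gcd(20,17) + gcd(14,3) + gcd(18,9) + gcd(12,11) = 1+1+9+1 = 12.

12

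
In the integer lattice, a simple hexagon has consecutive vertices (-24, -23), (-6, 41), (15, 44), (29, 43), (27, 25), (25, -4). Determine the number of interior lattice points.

2232

The shoelace formula gives twice the area as |((-24)·41 − (-6)·(-23)) + ((-6)·44 − 15·41) + (15·43 − 29·44) + (29·25 − 27·43) + (27·(-4) − 25·25) + (25·(-23) − (-24)·(-4))| = 4472, so the area is 2236.
Summing gcd(|Δx|,|Δy|) over the edges gives the boundary count: gcd(18,64) + gcd(21,3) + gcd(14,1) + gcd(2,18) + gcd(2,29) + gcd(49,19) = 2+3+1+2+1+1 = 10.
Pick's theorem gives I = A − B/2 + 1 = 2236 − 10/2 + 1 = 2232.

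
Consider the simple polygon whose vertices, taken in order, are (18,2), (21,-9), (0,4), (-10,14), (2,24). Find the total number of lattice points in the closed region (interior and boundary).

397

By the shoelace formula, twice the signed area is |(18·(-9) − 21·2) + (21·4 − 0·(-9)) + (0·14 − (-10)·4) + ((-10)·24 − 2·14) + (2·2 − 18·24)| = 776, so the area is 388.
Summing gcd(|Δx|,|Δy|) over the edges gives the boundary count: gcd(3,11) + gcd(21,13) + gcd(10,10) + gcd(12,10) + gcd(16,22) = 1+1+10+2+2 = 16.
Pick's theorem gives I = A − B/2 + 1 = 388 − 16/2 + 1 = 381, so the closed region contains I + B = 381 + 16 = 397 lattice points.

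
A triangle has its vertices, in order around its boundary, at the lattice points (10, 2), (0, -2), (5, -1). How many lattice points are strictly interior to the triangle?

Using the shoelace formula, 2A = |[10·(-2) − 0·2] + [0·(-1) − 5·(-2)] + [5·2 − 10·(-1)]| = 10, so the area is 5.
Along each edge there are gcd(|Δx|,|Δy|)+1 lattice points, so counting each shared vertex once the boundary has gcd(10,4) + gcd(5,1) + gcd(5,3) = 2+1+1 = 4.
By Pick's theorem A = I + B/2 − 1, so I = 5 − 4/2 + 1 = 4.

4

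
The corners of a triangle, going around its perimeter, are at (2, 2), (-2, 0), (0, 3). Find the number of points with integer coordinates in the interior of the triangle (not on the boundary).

Using the shoelace formula, 2A = |(2·0 − (-2)·2) + ((-2)·3 − 0·0) + (0·2 − 2·3)| = 8, so the area is 4.
Along each edge there are gcd(|Δx|,|Δy|)+1 lattice points, so counting each shared vertex once the boundary has gcd(4,2) + gcd(2,3) + gcd(2,1) = 2+1+1 = 4.
Pick's theorem gives I = A − B/2 + 1 = 4 − 4/2 + 1 = 3.

3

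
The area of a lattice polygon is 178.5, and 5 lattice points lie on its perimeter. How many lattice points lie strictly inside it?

177

Pick's theorem A = I + B/2 − 1 rearranges to I = A − B/2 + 1 = 178.5 − 5/2 + 1 = 177.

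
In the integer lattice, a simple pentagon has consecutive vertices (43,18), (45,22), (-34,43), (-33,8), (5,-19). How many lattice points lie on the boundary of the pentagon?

6

Summing gcd(|Δx|,|Δy|) over the edges gives the boundary count: gcd(2,4) + gcd(79,21) + gcd(1,35) + gcd(38,27) + gcd(38,37) = 2+1+1+1+1 = 6.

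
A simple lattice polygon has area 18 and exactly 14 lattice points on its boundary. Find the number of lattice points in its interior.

12

From Pick's theorem, I = A − B/2 + 1 = 18 − 14/2 + 1 = 12.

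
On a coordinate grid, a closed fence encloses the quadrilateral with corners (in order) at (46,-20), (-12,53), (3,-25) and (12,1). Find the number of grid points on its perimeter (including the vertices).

Along each edge there are gcd(|Δx|,|Δy|)+1 lattice points, so counting each shared vertex once the boundary has gcd(58,73) + gcd(15,78) + gcd(9,26) + gcd(34,21) = 1+3+1+1 = 6.

6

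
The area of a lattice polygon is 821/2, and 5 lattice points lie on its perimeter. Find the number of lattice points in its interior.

409

Pick's theorem A = I + B/2 − 1 rearranges to I = A − B/2 + 1 = 821/2 − 5/2 + 1 = 409.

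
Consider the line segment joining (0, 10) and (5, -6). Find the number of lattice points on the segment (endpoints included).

2

The number of lattice points on a segment between lattice points is gcd(|Δx|,|Δy|) + 1 = gcd(5,16) + 1 = 1 + 1 = 2.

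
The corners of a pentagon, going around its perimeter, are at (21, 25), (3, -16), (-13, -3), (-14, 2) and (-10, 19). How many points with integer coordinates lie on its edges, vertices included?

5

Along each edge there are gcd(|Δx|,|Δy|)+1 lattice points, so counting each shared vertex once the boundary has gcd(18,41) + gcd(16,13) + gcd(1,5) + gcd(4,17) + gcd(31,6) = 1+1+1+1+1 = 5.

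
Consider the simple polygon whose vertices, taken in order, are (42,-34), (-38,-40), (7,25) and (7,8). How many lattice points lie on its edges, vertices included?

31

Summing gcd(|Δx|,|Δy|) over the edges gives the boundary count: gcd(80,6) + gcd(45,65) + gcd(0,17) + gcd(35,42) = 2+5+17+7 = 31.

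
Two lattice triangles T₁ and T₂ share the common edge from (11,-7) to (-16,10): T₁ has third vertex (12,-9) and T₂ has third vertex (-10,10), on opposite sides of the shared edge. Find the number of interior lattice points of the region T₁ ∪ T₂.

66

The union is the simple quadrilateral with vertices (11,-7), (12,-9), (-16,10), (-10,10) in order.
By the shoelace formula, twice the signed area is |(11·(-9) − 12·(-7)) + (12·10 − (-16)·(-9)) + ((-16)·10 − (-10)·10) + ((-10)·(-7) − 11·10)| = 139, so the area is 139/2.
Along each edge there are gcd(|Δx|,|Δy|)+1 lattice points, so counting each shared vertex once the boundary has gcd(1,2) + gcd(28,19) + gcd(6,0) + gcd(21,17) = 1+1+6+1 = 9.
By Pick's theorem I = A − B/2 + 1 = 139/2 − 9/2 + 1 = 66.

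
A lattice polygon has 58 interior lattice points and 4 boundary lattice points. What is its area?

By Pick's theorem, A = I + B/2 − 1 = 58 + 4/2 − 1 = 59.

59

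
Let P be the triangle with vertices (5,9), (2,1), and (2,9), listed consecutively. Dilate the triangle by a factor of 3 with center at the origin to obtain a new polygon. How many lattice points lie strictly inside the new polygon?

Using the shoelace formula, 2A = |(5·1 − 2·9) + (2·9 − 2·1) + (2·9 − 5·9)| = 24, so the area is 12.
Summing gcd(|Δx|,|Δy|) over the edges gives the boundary count: gcd(3,8) + gcd(0,8) + gcd(3,0) = 1+8+3 = 12.
Scaling by 3 multiplies the area by 3² = 9 (so the new area is 108) and multiplies the boundary lattice-point count by 3, giving 36.
By Pick's theorem, the interior count of the dilated polygon is 108 − 36/2 + 1 = 91.

91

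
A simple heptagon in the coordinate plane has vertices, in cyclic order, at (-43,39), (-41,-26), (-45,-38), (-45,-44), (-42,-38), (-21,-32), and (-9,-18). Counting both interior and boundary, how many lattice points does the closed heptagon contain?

Using the shoelace formula, 2A = |[(-43)·(-26) − (-41)·39] + [(-41)·(-38) − (-45)·(-26)] + [(-45)·(-44) − (-45)·(-38)] + [(-45)·(-38) − (-42)·(-44)] + [(-42)·(-32) − (-21)·(-38)] + [(-21)·(-18) − (-9)·(-32)] + [(-9)·39 − (-43)·(-18)]| = 2748, so the area is 1374.
Along each edge there are gcd(|Δx|,|Δy|)+1 lattice points, so counting each shared vertex once the boundary has gcd(2,65) + gcd(4,12) + gcd(0,6) + gcd(3,6) + gcd(21,6) + gcd(12,14) + gcd(34,57) = 1+4+6+3+3+2+1 = 20.
Pick's theorem gives I = A − B/2 + 1 = 1374 − 20/2 + 1 = 1365, so the closed region contains I + B = 1365 + 20 = 1385 lattice points.

1385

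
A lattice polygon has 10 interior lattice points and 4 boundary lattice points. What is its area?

Pick's theorem states A = I + B/2 − 1, so A = 10 + 4/2 − 1 = 11.

11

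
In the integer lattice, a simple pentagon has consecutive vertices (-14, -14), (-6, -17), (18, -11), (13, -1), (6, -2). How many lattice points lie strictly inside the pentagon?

252

By the shoelace formula, twice the signed area is |((-14)·(-17) − (-6)·(-14)) + ((-6)·(-11) − 18·(-17)) + (18·(-1) − 13·(-11)) + (13·(-2) − 6·(-1)) + (6·(-14) − (-14)·(-2))| = 519, so the area is 259.5.
Summing gcd(|Δx|,|Δy|) over the edges gives the boundary count: gcd(8,3) + gcd(24,6) + gcd(5,10) + gcd(7,1) + gcd(20,12) = 1+6+5+1+4 = 17.
Pick's theorem gives I = A − B/2 + 1 = 259.5 − 17/2 + 1 = 252.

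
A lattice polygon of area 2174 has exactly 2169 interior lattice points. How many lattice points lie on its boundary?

Pick's theorem gives A = I + B/2 − 1, so B = 2(A − I + 1) = 2(2174 − 2169 + 1) = 12.

12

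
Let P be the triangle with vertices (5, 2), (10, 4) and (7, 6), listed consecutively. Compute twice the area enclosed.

By the shoelace formula, twice the signed area is |[5·4 − 10·2] + [10·6 − 7·4] + [7·2 − 5·6]| = 16, so the area is 8.

16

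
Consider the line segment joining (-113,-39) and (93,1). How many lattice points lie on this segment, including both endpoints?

The number of lattice points on a segment between lattice points is gcd(|Δx|,|Δy|) + 1 = gcd(206,40) + 1 = 2 + 1 = 3.

3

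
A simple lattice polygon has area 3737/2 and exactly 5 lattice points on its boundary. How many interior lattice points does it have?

Pick's theorem A = I + B/2 − 1 rearranges to I = A − B/2 + 1 = 3737/2 − 5/2 + 1 = 1867.

1867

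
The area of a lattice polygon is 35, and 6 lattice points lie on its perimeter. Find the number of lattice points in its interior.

33

From Pick's theorem, I = A − B/2 + 1 = 35 − 6/2 + 1 = 33.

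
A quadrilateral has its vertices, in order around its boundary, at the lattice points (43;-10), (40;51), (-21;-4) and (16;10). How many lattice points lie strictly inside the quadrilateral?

1383

Using the shoelace formula, 2A = |[43·51 − 40·(-10)] + [40·(-4) − (-21)·51] + [(-21)·10 − 16·(-4)] + [16·(-10) − 43·10]| = 2768, so the area is 1384.
Summing gcd(|Δx|,|Δy|) over the edges gives the boundary count: gcd(3,61) + gcd(61,55) + gcd(37,14) + gcd(27,20) = 1+1+1+1 = 4.
Pick's theorem gives I = A − B/2 + 1 = 1384 − 4/2 + 1 = 1383.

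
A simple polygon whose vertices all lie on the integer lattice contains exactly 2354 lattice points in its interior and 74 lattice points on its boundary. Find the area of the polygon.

2390

Pick's theorem states A = I + B/2 − 1, so A = 2354 + 74/2 − 1 = 2390.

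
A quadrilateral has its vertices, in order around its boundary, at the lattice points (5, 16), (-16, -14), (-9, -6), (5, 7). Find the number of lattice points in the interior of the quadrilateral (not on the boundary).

The shoelace formula gives twice the area as |[5·(-14) − (-16)·16] + [(-16)·(-6) − (-9)·(-14)] + [(-9)·7 − 5·(-6)] + [5·16 − 5·7]| = 168, so the area is 84.
The number of boundary lattice points is Σ gcd(|Δx|,|Δy|) = gcd(21,30) + gcd(7,8) + gcd(14,13) + gcd(0,9) = 3+1+1+9 = 14.
By Pick's theorem A = I + B/2 − 1, so I = 84 − 14/2 + 1 = 78.

78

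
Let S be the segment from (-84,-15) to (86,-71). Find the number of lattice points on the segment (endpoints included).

3

The number of lattice points on a segment between lattice points is gcd(|Δx|,|Δy|) + 1 = gcd(170,56) + 1 = 2 + 1 = 3.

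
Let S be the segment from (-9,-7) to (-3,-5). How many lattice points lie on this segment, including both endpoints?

The number of lattice points on a segment between lattice points is gcd(|Δx|,|Δy|) + 1 = gcd(6,2) + 1 = 2 + 1 = 3.

3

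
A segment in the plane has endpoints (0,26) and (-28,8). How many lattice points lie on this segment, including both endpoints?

The number of lattice points on a segment between lattice points is gcd(|Δx|,|Δy|) + 1 = gcd(28,18) + 1 = 2 + 1 = 3.

3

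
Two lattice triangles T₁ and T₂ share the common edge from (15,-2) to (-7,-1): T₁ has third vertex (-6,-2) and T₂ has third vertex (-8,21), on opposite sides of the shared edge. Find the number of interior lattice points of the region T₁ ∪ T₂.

230

The union is the simple quadrilateral with vertices (15,-2), (-6,-2), (-7,-1), (-8,21) in order.
The shoelace formula gives twice the area as |(15·(-2) − (-6)·(-2)) + ((-6)·(-1) − (-7)·(-2)) + ((-7)·21 − (-8)·(-1)) + ((-8)·(-2) − 15·21)| = 504, so the area is 252.
Summing gcd(|Δx|,|Δy|) over the edges gives the boundary count: gcd(21,0) + gcd(1,1) + gcd(1,22) + gcd(23,23) = 21+1+1+23 = 46.
By Pick's theorem I = A − B/2 + 1 = 252 − 46/2 + 1 = 230.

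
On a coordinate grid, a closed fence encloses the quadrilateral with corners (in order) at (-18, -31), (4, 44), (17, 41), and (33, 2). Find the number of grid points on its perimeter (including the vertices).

6

Along each edge there are gcd(|Δx|,|Δy|)+1 lattice points, so counting each shared vertex once the boundary has gcd(22,75) + gcd(13,3) + gcd(16,39) + gcd(51,33) = 1+1+1+3 = 6.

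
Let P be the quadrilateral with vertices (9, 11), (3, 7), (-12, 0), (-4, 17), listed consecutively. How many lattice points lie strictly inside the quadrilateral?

The shoelace formula gives twice the area as |(9·7 − 3·11) + (3·0 − (-12)·7) + ((-12)·17 − (-4)·0) + ((-4)·11 − 9·17)| = 287, so the area is 287/2.
Summing gcd(|Δx|,|Δy|) over the edges gives the boundary count: gcd(6,4) + gcd(15,7) + gcd(8,17) + gcd(13,6) = 2+1+1+1 = 5.
By Pick's theorem A = I + B/2 − 1, so I = 287/2 − 5/2 + 1 = 142.

142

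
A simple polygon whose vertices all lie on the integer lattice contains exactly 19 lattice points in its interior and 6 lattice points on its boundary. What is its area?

21

By Pick's theorem, A = I + B/2 − 1 = 19 + 6/2 − 1 = 21.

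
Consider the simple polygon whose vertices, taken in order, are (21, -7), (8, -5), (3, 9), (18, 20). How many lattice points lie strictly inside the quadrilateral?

Using the shoelace formula, 2A = |[21·(-5) − 8·(-7)] + [8·9 − 3·(-5)] + [3·20 − 18·9] + [18·(-7) − 21·20]| = 610, so the area is 305.
Summing gcd(|Δx|,|Δy|) over the edges gives the boundary count: gcd(13,2) + gcd(5,14) + gcd(15,11) + gcd(3,27) = 1+1+1+3 = 6.
Pick's theorem gives I = A − B/2 + 1 = 305 − 6/2 + 1 = 303.

303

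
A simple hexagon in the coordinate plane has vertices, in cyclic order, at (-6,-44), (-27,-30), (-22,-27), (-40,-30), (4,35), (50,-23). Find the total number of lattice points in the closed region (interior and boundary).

Using the shoelace formula, 2A = |[(-6)·(-30) − (-27)·(-44)] + [(-27)·(-27) − (-22)·(-30)] + [(-22)·(-30) − (-40)·(-27)] + [(-40)·35 − 4·(-30)] + [4·(-23) − 50·35] + [50·(-44) − (-6)·(-23)]| = 6819, so the area is 6819/2.
The number of boundary lattice points is Σ gcd(|Δx|,|Δy|) = gcd(21,14) + gcd(5,3) + gcd(18,3) + gcd(44,65) + gcd(46,58) + gcd(56,21) = 7+1+3+1+2+7 = 21.
Pick's theorem gives I = A − B/2 + 1 = 6819/2 − 21/2 + 1 = 3400, so the closed region contains I + B = 3400 + 21 = 3421 lattice points.

3421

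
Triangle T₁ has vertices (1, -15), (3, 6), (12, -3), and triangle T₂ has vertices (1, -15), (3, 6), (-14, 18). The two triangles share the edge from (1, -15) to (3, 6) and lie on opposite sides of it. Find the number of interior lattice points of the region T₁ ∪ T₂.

288

The union is the simple quadrilateral with vertices (1, -15), (12, -3), (3, 6), (-14, 18) in order.
The shoelace formula gives twice the area as |[1·(-3) − 12·(-15)] + [12·6 − 3·(-3)] + [3·18 − (-14)·6] + [(-14)·(-15) − 1·18]| = 588, so the area is 294.
Along each edge there are gcd(|Δx|,|Δy|)+1 lattice points, so counting each shared vertex once the boundary has gcd(11,12) + gcd(9,9) + gcd(17,12) + gcd(15,33) = 1+9+1+3 = 14.
By Pick's theorem I = A − B/2 + 1 = 294 − 14/2 + 1 = 288.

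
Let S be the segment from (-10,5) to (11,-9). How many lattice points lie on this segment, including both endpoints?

8

The number of lattice points on a segment between lattice points is gcd(|Δx|,|Δy|) + 1 = gcd(21,14) + 1 = 7 + 1 = 8.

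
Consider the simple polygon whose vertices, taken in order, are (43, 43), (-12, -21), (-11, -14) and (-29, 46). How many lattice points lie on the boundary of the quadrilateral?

Along each edge there are gcd(|Δx|,|Δy|)+1 lattice points, so counting each shared vertex once the boundary has gcd(55,64) + gcd(1,7) + gcd(18,60) + gcd(72,3) = 1+1+6+3 = 11.

11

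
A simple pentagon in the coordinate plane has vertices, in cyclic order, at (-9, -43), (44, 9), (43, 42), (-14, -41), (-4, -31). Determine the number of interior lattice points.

1124

Using the shoelace formula, 2A = |((-9)·9 − 44·(-43)) + (44·42 − 43·9) + (43·(-41) − (-14)·42) + ((-14)·(-31) − (-4)·(-41)) + ((-4)·(-43) − (-9)·(-31))| = 2260, so the area is 1130.
Along each edge there are gcd(|Δx|,|Δy|)+1 lattice points, so counting each shared vertex once the boundary has gcd(53,52) + gcd(1,33) + gcd(57,83) + gcd(10,10) + gcd(5,12) = 1+1+1+10+1 = 14.
Pick's theorem gives I = A − B/2 + 1 = 1130 − 14/2 + 1 = 1124.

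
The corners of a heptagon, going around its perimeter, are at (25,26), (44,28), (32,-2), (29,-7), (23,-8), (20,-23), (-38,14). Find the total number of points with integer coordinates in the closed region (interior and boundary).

1992

The shoelace formula gives twice the area as |[25·28 − 44·26] + [44·(-2) − 32·28] + [32·(-7) − 29·(-2)] + [29·(-8) − 23·(-7)] + [23·(-23) − 20·(-8)] + [20·14 − (-38)·(-23)] + [(-38)·26 − 25·14]| = 3966, so the area is 1983.
Along each edge there are gcd(|Δx|,|Δy|)+1 lattice points, so counting each shared vertex once the boundary has gcd(19,2) + gcd(12,30) + gcd(3,5) + gcd(6,1) + gcd(3,15) + gcd(58,37) + gcd(63,12) = 1+6+1+1+3+1+3 = 16.
Pick's theorem gives I = A − B/2 + 1 = 1983 − 16/2 + 1 = 1976, so the closed region contains I + B = 1976 + 16 = 1992 lattice points.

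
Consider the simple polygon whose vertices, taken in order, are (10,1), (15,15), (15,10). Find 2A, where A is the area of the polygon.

By the shoelace formula, twice the signed area is |[10·15 − 15·1] + [15·10 − 15·15] + [15·1 − 10·10]| = 25, so the area is 12.5.

25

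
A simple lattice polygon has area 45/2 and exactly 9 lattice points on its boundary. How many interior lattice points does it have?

19

From Pick's theorem, I = A − B/2 + 1 = 45/2 − 9/2 + 1 = 19.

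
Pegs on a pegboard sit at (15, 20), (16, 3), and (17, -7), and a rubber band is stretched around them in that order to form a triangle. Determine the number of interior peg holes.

The shoelace formula gives twice the area as |[15·3 − 16·20] + [16·(-7) − 17·3] + [17·20 − 15·(-7)]| = 7, so the area is 7/2.
The number of boundary lattice points is Σ gcd(|Δx|,|Δy|) = gcd(1,17) + gcd(1,10) + gcd(2,27) = 1+1+1 = 3.
Pick's theorem gives I = A − B/2 + 1 = 7/2 − 3/2 + 1 = 3.

3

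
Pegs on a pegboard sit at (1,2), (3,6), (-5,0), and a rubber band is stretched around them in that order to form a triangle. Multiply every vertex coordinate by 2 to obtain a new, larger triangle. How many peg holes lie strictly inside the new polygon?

By the shoelace formula, twice the signed area is |[1·6 − 3·2] + [3·0 − (-5)·6] + [(-5)·2 − 1·0]| = 20, so the area is 10.
Along each edge there are gcd(|Δx|,|Δy|)+1 lattice points, so counting each shared vertex once the boundary has gcd(2,4) + gcd(8,6) + gcd(6,2) = 2+2+2 = 6.
Scaling by 2 multiplies the area by 2² = 4 (so the new area is 40) and multiplies the boundary lattice-point count by 2, giving 12.
By Pick's theorem, the interior count of the dilated polygon is 40 − 12/2 + 1 = 35.

35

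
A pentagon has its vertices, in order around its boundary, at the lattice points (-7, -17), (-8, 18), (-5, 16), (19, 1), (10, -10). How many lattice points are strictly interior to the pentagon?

522

The shoelace formula gives twice the area as |[(-7)·18 − (-8)·(-17)] + [(-8)·16 − (-5)·18] + [(-5)·1 − 19·16] + [19·(-10) − 10·1] + [10·(-17) − (-7)·(-10)]| = 1049, so the area is 1049/2.
Along each edge there are gcd(|Δx|,|Δy|)+1 lattice points, so counting each shared vertex once the boundary has gcd(1,35) + gcd(3,2) + gcd(24,15) + gcd(9,11) + gcd(17,7) = 1+1+3+1+1 = 7.
Pick's theorem gives I = A − B/2 + 1 = 1049/2 − 7/2 + 1 = 522.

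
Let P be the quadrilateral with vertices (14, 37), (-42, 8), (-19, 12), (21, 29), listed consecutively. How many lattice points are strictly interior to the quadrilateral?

Using the shoelace formula, 2A = |[14·8 − (-42)·37] + [(-42)·12 − (-19)·8] + [(-19)·29 − 21·12] + [21·37 − 14·29]| = 882, so the area is 441.
Along each edge there are gcd(|Δx|,|Δy|)+1 lattice points, so counting each shared vertex once the boundary has gcd(56,29) + gcd(23,4) + gcd(40,17) + gcd(7,8) = 1+1+1+1 = 4.
Pick's theorem gives I = A − B/2 + 1 = 441 − 4/2 + 1 = 440.

440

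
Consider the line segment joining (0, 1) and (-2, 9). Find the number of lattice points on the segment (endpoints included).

3

The number of lattice points on a segment between lattice points is gcd(|Δx|,|Δy|) + 1 = gcd(2,8) + 1 = 2 + 1 = 3.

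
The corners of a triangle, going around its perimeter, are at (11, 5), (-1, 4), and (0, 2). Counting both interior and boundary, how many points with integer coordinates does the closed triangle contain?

15

By the shoelace formula, twice the signed area is |(11·4 − (-1)·5) + ((-1)·2 − 0·4) + (0·5 − 11·2)| = 25, so the area is 12.5.
Along each edge there are gcd(|Δx|,|Δy|)+1 lattice points, so counting each shared vertex once the boundary has gcd(12,1) + gcd(1,2) + gcd(11,3) = 1+1+1 = 3.
Pick's theorem gives I = A − B/2 + 1 = 12.5 − 3/2 + 1 = 12, so the closed region contains I + B = 12 + 3 = 15 lattice points.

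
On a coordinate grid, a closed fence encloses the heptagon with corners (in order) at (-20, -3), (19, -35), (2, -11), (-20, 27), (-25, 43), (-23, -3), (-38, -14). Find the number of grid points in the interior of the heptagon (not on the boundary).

The shoelace formula gives twice the area as |((-20)·(-35) − 19·(-3)) + (19·(-11) − 2·(-35)) + (2·27 − (-20)·(-11)) + ((-20)·43 − (-25)·27) + ((-25)·(-3) − (-23)·43) + ((-23)·(-14) − (-38)·(-3)) + ((-38)·(-3) − (-20)·(-14))| = 1373, so the area is 686.5.
Along each edge there are gcd(|Δx|,|Δy|)+1 lattice points, so counting each shared vertex once the boundary has gcd(39,32) + gcd(17,24) + gcd(22,38) + gcd(5,16) + gcd(2,46) + gcd(15,11) + gcd(18,11) = 1+1+2+1+2+1+1 = 9.
Pick's theorem gives I = A − B/2 + 1 = 686.5 − 9/2 + 1 = 683.

683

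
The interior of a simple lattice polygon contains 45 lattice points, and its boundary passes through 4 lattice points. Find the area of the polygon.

46

By Pick's theorem, A = I + B/2 − 1 = 45 + 4/2 − 1 = 46.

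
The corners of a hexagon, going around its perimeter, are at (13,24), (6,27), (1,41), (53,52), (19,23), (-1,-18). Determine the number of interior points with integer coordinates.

By the shoelace formula, twice the signed area is |[13·27 − 6·24] + [6·41 − 1·27] + [1·52 − 53·41] + [53·23 − 19·52] + [19·(-18) − (-1)·23] + [(-1)·24 − 13·(-18)]| = 1573, so the area is 1573/2.
The number of boundary lattice points is Σ gcd(|Δx|,|Δy|) = gcd(7,3) + gcd(5,14) + gcd(52,11) + gcd(34,29) + gcd(20,41) + gcd(14,42) = 1+1+1+1+1+14 = 19.
Pick's theorem gives I = A − B/2 + 1 = 1573/2 − 19/2 + 1 = 778.

778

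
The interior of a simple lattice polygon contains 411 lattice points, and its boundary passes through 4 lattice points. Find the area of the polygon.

By Pick's theorem, A = I + B/2 − 1 = 411 + 4/2 − 1 = 412.

412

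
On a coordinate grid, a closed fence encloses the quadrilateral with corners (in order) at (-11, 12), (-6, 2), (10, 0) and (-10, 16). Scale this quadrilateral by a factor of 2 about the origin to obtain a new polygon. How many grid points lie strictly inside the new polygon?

By the shoelace formula, twice the signed area is |[(-11)·2 − (-6)·12] + [(-6)·0 − 10·2] + [10·16 − (-10)·0] + [(-10)·12 − (-11)·16]| = 246, so the area is 123.
The number of boundary lattice points is Σ gcd(|Δx|,|Δy|) = gcd(5,10) + gcd(16,2) + gcd(20,16) + gcd(1,4) = 5+2+4+1 = 12.
Scaling by 2 multiplies the area by 2² = 4 (so the new area is 492) and multiplies the boundary lattice-point count by 2, giving 24.
By Pick's theorem, the interior count of the dilated polygon is 492 − 24/2 + 1 = 481.

481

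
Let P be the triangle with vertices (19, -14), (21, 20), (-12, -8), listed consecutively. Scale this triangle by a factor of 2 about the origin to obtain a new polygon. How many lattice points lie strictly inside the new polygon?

2129

By the shoelace formula, twice the signed area is |(19·20 − 21·(-14)) + (21·(-8) − (-12)·20) + ((-12)·(-14) − 19·(-8))| = 1066, so the area is 533.
Along each edge there are gcd(|Δx|,|Δy|)+1 lattice points, so counting each shared vertex once the boundary has gcd(2,34) + gcd(33,28) + gcd(31,6) = 2+1+1 = 4.
Scaling by 2 multiplies the area by 2² = 4 (so the new area is 2132) and multiplies the boundary lattice-point count by 2, giving 8.
By Pick's theorem, the interior count of the dilated polygon is 2132 − 8/2 + 1 = 2129.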